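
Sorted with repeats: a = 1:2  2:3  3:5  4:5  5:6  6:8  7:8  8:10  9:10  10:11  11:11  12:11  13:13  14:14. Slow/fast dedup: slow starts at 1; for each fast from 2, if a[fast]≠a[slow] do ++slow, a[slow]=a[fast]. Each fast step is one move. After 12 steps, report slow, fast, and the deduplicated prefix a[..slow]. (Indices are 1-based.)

slow=8, fast=14, prefix=[2, 3, 5, 6, 8, 10, 11, 13]

(s=1,f=2) a[fast]=3≠a[slow]=2 write a[2]=3 → slow++,fast++
(s=2,f=3) a[fast]=5≠a[slow]=3 write a[3]=5 → slow++,fast++
(s=3,f=4) a[fast]=5=a[slow] dup → fast++
(s=3,f=5) a[fast]=6≠a[slow]=5 write a[4]=6 → slow++,fast++
(s=4,f=6) a[fast]=8≠a[slow]=6 write a[5]=8 → slow++,fast++
(s=5,f=7) a[fast]=8=a[slow] dup → fast++
(s=5,f=8) a[fast]=10≠a[slow]=8 write a[6]=10 → slow++,fast++
(s=6,f=9) a[fast]=10=a[slow] dup → fast++
(s=6,f=10) a[fast]=11≠a[slow]=10 write a[7]=11 → slow++,fast++
(s=7,f=11) a[fast]=11=a[slow] dup → fast++
(s=7,f=12) a[fast]=11=a[slow] dup → fast++
(s=7,f=13) a[fast]=13≠a[slow]=11 write a[8]=13 → slow++,fast++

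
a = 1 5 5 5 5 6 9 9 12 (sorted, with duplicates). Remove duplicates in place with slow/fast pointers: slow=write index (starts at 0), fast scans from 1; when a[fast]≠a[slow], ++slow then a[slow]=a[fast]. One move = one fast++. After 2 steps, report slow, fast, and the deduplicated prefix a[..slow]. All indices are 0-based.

(s=0,f=1) a[fast]=5≠a[slow]=1 write a[1]=5 → slow++,fast++
(s=1,f=2) a[fast]=5=a[slow] dup → fast++

slow=1, fast=3, prefix=[1, 5]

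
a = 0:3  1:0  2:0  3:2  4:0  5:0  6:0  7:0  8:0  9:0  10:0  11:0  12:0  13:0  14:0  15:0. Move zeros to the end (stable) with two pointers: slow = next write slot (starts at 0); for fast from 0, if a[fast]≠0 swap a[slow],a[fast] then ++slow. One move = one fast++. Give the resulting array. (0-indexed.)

[3, 2, 0, 0, 0, 0, 0, 0, 0, 0, 0, 0, 0, 0, 0, 0]

slow=0 fast=0: a[fast]=3≠0 swap→a[0]=3, slow++,fast++
slow=1 fast=1: a[fast]=0, fast++
slow=1 fast=2: a[fast]=0, fast++
slow=1 fast=3: a[fast]=2≠0 swap→a[1]=2, slow++,fast++
slow=2 fast=4: a[fast]=0, fast++
slow=2 fast=5: a[fast]=0, fast++
slow=2 fast=6: a[fast]=0, fast++
slow=2 fast=7: a[fast]=0, fast++
slow=2 fast=8: a[fast]=0, fast++
slow=2 fast=9: a[fast]=0, fast++
slow=2 fast=10: a[fast]=0, fast++
slow=2 fast=11: a[fast]=0, fast++
slow=2 fast=12: a[fast]=0, fast++
slow=2 fast=13: a[fast]=0, fast++
slow=2 fast=14: a[fast]=0, fast++
slow=2 fast=15: a[fast]=0, fast++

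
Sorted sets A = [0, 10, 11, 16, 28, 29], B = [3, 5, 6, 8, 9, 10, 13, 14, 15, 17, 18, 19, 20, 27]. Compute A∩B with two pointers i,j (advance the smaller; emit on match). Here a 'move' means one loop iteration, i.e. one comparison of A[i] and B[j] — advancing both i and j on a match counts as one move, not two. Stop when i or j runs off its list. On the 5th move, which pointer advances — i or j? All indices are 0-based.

j

[i=0,j=0] 0<3 → i++
[i=1,j=0] 10>3 → j++
[i=1,j=1] 10>5 → j++
[i=1,j=2] 10>6 → j++
[i=1,j=3] 10>8 → j++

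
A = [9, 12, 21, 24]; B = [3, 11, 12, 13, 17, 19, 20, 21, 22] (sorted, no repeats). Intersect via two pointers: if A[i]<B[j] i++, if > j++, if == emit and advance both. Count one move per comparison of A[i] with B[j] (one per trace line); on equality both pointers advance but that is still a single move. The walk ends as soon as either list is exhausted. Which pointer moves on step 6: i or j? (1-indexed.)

j

i=1 j=1: 9>3, j++
i=1 j=2: 9<11, i++
i=2 j=2: 12>11, j++
i=2 j=3: 12==12 emit, i++,j++
i=3 j=4: 21>13, j++
i=3 j=5: 21>17, j++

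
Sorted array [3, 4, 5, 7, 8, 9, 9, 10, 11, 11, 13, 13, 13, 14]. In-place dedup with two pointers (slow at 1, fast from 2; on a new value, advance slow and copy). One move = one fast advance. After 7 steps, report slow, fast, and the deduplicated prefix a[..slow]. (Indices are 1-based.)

(s=1,f=2) a[fast]=4≠a[slow]=3 write a[2]=4 → slow++,fast++
(s=2,f=3) a[fast]=5≠a[slow]=4 write a[3]=5 → slow++,fast++
(s=3,f=4) a[fast]=7≠a[slow]=5 write a[4]=7 → slow++,fast++
(s=4,f=5) a[fast]=8≠a[slow]=7 write a[5]=8 → slow++,fast++
(s=5,f=6) a[fast]=9≠a[slow]=8 write a[6]=9 → slow++,fast++
(s=6,f=7) a[fast]=9=a[slow] dup → fast++
(s=6,f=8) a[fast]=10≠a[slow]=9 write a[7]=10 → slow++,fast++

slow=7, fast=9, prefix=[3, 4, 5, 7, 8, 9, 10]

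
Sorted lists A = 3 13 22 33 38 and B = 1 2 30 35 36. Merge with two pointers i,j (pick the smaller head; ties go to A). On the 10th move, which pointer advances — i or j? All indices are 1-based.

i

i=1 j=1: A[i]=3>B[j]=1 take 1, j++
i=1 j=2: A[i]=3>B[j]=2 take 2, j++
i=1 j=3: A[i]=3<=B[j]=30 take 3, i++
i=2 j=3: A[i]=13<=B[j]=30 take 13, i++
i=3 j=3: A[i]=22<=B[j]=30 take 22, i++
i=4 j=3: A[i]=33>B[j]=30 take 30, j++
i=4 j=4: A[i]=33<=B[j]=35 take 33, i++
i=5 j=4: A[i]=38>B[j]=35 take 35, j++
i=5 j=5: A[i]=38>B[j]=36 take 36, j++
i=5 j=6: B done, take A[i]=38, i++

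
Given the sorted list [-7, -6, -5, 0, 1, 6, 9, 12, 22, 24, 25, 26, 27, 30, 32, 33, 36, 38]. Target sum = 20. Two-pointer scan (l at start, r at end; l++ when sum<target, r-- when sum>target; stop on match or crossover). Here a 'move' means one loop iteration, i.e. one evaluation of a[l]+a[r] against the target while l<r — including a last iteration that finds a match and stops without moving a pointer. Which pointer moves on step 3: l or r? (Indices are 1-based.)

l=1 r=18: -7+38=31 >20, r--
l=1 r=17: -7+36=29 >20, r--
l=1 r=16: -7+33=26 >20, r--

r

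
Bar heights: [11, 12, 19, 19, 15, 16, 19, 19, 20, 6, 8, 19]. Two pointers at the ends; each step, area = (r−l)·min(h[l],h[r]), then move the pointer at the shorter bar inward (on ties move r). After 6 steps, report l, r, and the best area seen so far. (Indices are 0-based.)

l=3, r=8, best area=171

l=0 r=11: min(11,19)*11=121 best=121 *, l++
l=1 r=11: min(12,19)*10=120 best=121, l++
l=2 r=11: min(19,19)*9=171 best=171 *, r--
l=2 r=10: min(19,8)*8=64 best=171, r--
l=2 r=9: min(19,6)*7=42 best=171, r--
l=2 r=8: min(19,20)*6=114 best=171, l++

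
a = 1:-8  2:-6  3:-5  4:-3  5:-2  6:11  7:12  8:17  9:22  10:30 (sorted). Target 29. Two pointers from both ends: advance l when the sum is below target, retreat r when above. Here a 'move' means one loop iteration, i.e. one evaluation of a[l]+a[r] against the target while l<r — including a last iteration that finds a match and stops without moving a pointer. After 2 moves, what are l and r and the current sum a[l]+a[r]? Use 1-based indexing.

l=3, r=10, sum=25

[1,10] -8+30=22 <29 → l++
[2,10] -6+30=24 <29 → l++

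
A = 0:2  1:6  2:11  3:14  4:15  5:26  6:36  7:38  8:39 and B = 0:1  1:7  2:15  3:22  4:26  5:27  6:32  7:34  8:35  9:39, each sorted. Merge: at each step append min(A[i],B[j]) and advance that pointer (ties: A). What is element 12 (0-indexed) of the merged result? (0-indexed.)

merged[12] = 32

[i=0,j=0] A[i]=2>B[j]=1 take 1 → j++
[i=0,j=1] A[i]=2<=B[j]=7 take 2 → i++
[i=1,j=1] A[i]=6<=B[j]=7 take 6 → i++
[i=2,j=1] A[i]=11>B[j]=7 take 7 → j++
[i=2,j=2] A[i]=11<=B[j]=15 take 11 → i++
[i=3,j=2] A[i]=14<=B[j]=15 take 14 → i++
[i=4,j=2] A[i]=15<=B[j]=15 take 15 → i++
[i=5,j=2] A[i]=26>B[j]=15 take 15 → j++
[i=5,j=3] A[i]=26>B[j]=22 take 22 → j++
[i=5,j=4] A[i]=26<=B[j]=26 take 26 → i++
[i=6,j=4] A[i]=36>B[j]=26 take 26 → j++
[i=6,j=5] A[i]=36>B[j]=27 take 27 → j++
[i=6,j=6] A[i]=36>B[j]=32 take 32 → j++
[i=6,j=7] A[i]=36>B[j]=34 take 34 → j++
[i=6,j=8] A[i]=36>B[j]=35 take 35 → j++
[i=6,j=9] A[i]=36<=B[j]=39 take 36 → i++
[i=7,j=9] A[i]=38<=B[j]=39 take 38 → i++
[i=8,j=9] A[i]=39<=B[j]=39 take 39 → i++
[i=9,j=9] A done, take B[j]=39 → j++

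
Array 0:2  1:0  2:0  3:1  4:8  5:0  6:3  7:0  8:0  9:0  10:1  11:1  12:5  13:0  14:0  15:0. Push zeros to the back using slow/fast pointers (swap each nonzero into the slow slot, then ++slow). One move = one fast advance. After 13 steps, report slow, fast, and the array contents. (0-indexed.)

slow=7, fast=13, a=[2, 1, 8, 3, 1, 1, 5, 0, 0, 0, 0, 0, 0, 0, 0, 0]

(s=0,f=0) a[fast]=2≠0 swap→a[0]=2 → slow++,fast++
(s=1,f=1) a[fast]=0 → fast++
(s=1,f=2) a[fast]=0 → fast++
(s=1,f=3) a[fast]=1≠0 swap→a[1]=1 → slow++,fast++
(s=2,f=4) a[fast]=8≠0 swap→a[2]=8 → slow++,fast++
(s=3,f=5) a[fast]=0 → fast++
(s=3,f=6) a[fast]=3≠0 swap→a[3]=3 → slow++,fast++
(s=4,f=7) a[fast]=0 → fast++
(s=4,f=8) a[fast]=0 → fast++
(s=4,f=9) a[fast]=0 → fast++
(s=4,f=10) a[fast]=1≠0 swap→a[4]=1 → slow++,fast++
(s=5,f=11) a[fast]=1≠0 swap→a[5]=1 → slow++,fast++
(s=6,f=12) a[fast]=5≠0 swap→a[6]=5 → slow++,fast++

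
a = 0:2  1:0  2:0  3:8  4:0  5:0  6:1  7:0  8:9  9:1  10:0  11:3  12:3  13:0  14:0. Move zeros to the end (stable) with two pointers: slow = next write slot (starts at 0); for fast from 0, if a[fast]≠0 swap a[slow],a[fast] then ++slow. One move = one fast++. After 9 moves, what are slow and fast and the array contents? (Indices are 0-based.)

slow=4, fast=9, a=[2, 8, 1, 9, 0, 0, 0, 0, 0, 1, 0, 3, 3, 0, 0]

slow=0 fast=0: a[fast]=2≠0 swap→a[0]=2, slow++,fast++
slow=1 fast=1: a[fast]=0, fast++
slow=1 fast=2: a[fast]=0, fast++
slow=1 fast=3: a[fast]=8≠0 swap→a[1]=8, slow++,fast++
slow=2 fast=4: a[fast]=0, fast++
slow=2 fast=5: a[fast]=0, fast++
slow=2 fast=6: a[fast]=1≠0 swap→a[2]=1, slow++,fast++
slow=3 fast=7: a[fast]=0, fast++
slow=3 fast=8: a[fast]=9≠0 swap→a[3]=9, slow++,fast++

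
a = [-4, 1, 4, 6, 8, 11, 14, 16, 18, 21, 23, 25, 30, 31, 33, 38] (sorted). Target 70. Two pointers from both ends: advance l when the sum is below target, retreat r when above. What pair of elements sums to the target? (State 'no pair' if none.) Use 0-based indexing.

no pair

l=0 r=15: -4+38=34 <70, l++
l=1 r=15: 1+38=39 <70, l++
l=2 r=15: 4+38=42 <70, l++
l=3 r=15: 6+38=44 <70, l++
l=4 r=15: 8+38=46 <70, l++
l=5 r=15: 11+38=49 <70, l++
l=6 r=15: 14+38=52 <70, l++
l=7 r=15: 16+38=54 <70, l++
l=8 r=15: 18+38=56 <70, l++
l=9 r=15: 21+38=59 <70, l++
l=10 r=15: 23+38=61 <70, l++
l=11 r=15: 25+38=63 <70, l++
l=12 r=15: 30+38=68 <70, l++
l=13 r=15: 31+38=69 <70, l++
l=14 r=15: 33+38=71 >70, r--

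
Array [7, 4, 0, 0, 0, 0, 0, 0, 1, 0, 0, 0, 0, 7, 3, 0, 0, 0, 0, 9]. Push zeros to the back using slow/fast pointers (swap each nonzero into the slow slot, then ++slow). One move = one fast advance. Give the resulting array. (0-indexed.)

slow=0 fast=0: a[fast]=7≠0 swap→a[0]=7, slow++,fast++
slow=1 fast=1: a[fast]=4≠0 swap→a[1]=4, slow++,fast++
slow=2 fast=2: a[fast]=0, fast++
slow=2 fast=3: a[fast]=0, fast++
slow=2 fast=4: a[fast]=0, fast++
slow=2 fast=5: a[fast]=0, fast++
slow=2 fast=6: a[fast]=0, fast++
slow=2 fast=7: a[fast]=0, fast++
slow=2 fast=8: a[fast]=1≠0 swap→a[2]=1, slow++,fast++
slow=3 fast=9: a[fast]=0, fast++
slow=3 fast=10: a[fast]=0, fast++
slow=3 fast=11: a[fast]=0, fast++
slow=3 fast=12: a[fast]=0, fast++
slow=3 fast=13: a[fast]=7≠0 swap→a[3]=7, slow++,fast++
slow=4 fast=14: a[fast]=3≠0 swap→a[4]=3, slow++,fast++
slow=5 fast=15: a[fast]=0, fast++
slow=5 fast=16: a[fast]=0, fast++
slow=5 fast=17: a[fast]=0, fast++
slow=5 fast=18: a[fast]=0, fast++
slow=5 fast=19: a[fast]=9≠0 swap→a[5]=9, slow++,fast++

[7, 4, 1, 7, 3, 9, 0, 0, 0, 0, 0, 0, 0, 0, 0, 0, 0, 0, 0, 0]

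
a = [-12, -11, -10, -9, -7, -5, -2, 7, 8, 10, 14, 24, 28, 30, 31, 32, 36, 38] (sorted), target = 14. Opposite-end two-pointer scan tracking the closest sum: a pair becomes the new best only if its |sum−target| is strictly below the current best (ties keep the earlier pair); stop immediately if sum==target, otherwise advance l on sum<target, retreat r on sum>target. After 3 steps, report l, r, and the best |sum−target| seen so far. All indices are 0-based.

l=0 r=17: -12+38=26 d=12 *, r--
l=0 r=16: -12+36=24 d=10 *, r--
l=0 r=15: -12+32=20 d=6 *, r--

l=0, r=14, best |Δ|=6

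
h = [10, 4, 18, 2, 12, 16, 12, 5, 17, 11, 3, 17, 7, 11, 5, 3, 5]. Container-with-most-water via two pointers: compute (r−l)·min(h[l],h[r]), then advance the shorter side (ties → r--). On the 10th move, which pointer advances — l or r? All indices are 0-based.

r

[0,16] min(10,5)*16=80 best=80 * → r--
[0,15] min(10,3)*15=45 best=80 → r--
[0,14] min(10,5)*14=70 best=80 → r--
[0,13] min(10,11)*13=130 best=130 * → l++
[1,13] min(4,11)*12=48 best=130 → l++
[2,13] min(18,11)*11=121 best=130 → r--
[2,12] min(18,7)*10=70 best=130 → r--
[2,11] min(18,17)*9=153 best=153 * → r--
[2,10] min(18,3)*8=24 best=153 → r--
[2,9] min(18,11)*7=77 best=153 → r--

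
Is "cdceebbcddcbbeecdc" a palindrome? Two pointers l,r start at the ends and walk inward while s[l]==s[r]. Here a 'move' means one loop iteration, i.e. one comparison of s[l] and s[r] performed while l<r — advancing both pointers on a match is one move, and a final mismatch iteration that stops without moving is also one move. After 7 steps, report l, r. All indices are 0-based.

[0,17] 'c'=='c' → l++,r--
[1,16] 'd'=='d' → l++,r--
[2,15] 'c'=='c' → l++,r--
[3,14] 'e'=='e' → l++,r--
[4,13] 'e'=='e' → l++,r--
[5,12] 'b'=='b' → l++,r--
[6,11] 'b'=='b' → l++,r--

l=7, r=10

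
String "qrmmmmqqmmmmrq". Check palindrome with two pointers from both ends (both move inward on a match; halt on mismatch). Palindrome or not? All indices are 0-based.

palindrome

[0,13] 'q'=='q' → l++,r--
[1,12] 'r'=='r' → l++,r--
[2,11] 'm'=='m' → l++,r--
[3,10] 'm'=='m' → l++,r--
[4,9] 'm'=='m' → l++,r--
[5,8] 'm'=='m' → l++,r--
[6,7] 'q'=='q' → l++,r--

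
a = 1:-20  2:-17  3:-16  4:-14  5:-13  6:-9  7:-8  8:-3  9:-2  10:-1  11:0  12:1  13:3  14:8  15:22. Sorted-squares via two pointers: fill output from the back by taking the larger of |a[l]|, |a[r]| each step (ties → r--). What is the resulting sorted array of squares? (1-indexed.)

l=1 r=15: |-20|<=|22| out[15]=484, r--
l=1 r=14: |-20|>|8| out[14]=400, l++
l=2 r=14: |-17|>|8| out[13]=289, l++
l=3 r=14: |-16|>|8| out[12]=256, l++
l=4 r=14: |-14|>|8| out[11]=196, l++
l=5 r=14: |-13|>|8| out[10]=169, l++
l=6 r=14: |-9|>|8| out[9]=81, l++
l=7 r=14: |-8|<=|8| out[8]=64, r--
l=7 r=13: |-8|>|3| out[7]=64, l++
l=8 r=13: |-3|<=|3| out[6]=9, r--
l=8 r=12: |-3|>|1| out[5]=9, l++
l=9 r=12: |-2|>|1| out[4]=4, l++
l=10 r=12: |-1|<=|1| out[3]=1, r--
l=10 r=11: |-1|>|0| out[2]=1, l++
l=11 r=11: |0|<=|0| out[1]=0, r--

[0, 1, 1, 4, 9, 9, 64, 64, 81, 169, 196, 256, 289, 400, 484]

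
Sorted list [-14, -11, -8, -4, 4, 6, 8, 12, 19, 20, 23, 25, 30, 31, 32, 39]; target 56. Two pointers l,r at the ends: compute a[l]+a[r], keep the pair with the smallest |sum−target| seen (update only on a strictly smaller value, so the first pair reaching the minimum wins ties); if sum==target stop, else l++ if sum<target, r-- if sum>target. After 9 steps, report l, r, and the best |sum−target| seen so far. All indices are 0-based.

l=8, r=14, best |Δ|=2

l=0 r=15: -14+39=25 d=31 *, l++
l=1 r=15: -11+39=28 d=28 *, l++
l=2 r=15: -8+39=31 d=25 *, l++
l=3 r=15: -4+39=35 d=21 *, l++
l=4 r=15: 4+39=43 d=13 *, l++
l=5 r=15: 6+39=45 d=11 *, l++
l=6 r=15: 8+39=47 d=9 *, l++
l=7 r=15: 12+39=51 d=5 *, l++
l=8 r=15: 19+39=58 d=2 *, r--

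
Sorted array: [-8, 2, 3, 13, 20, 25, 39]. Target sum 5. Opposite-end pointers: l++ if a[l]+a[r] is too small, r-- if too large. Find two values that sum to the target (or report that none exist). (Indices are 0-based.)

l=0 r=6: -8+39=31 >5, r--
l=0 r=5: -8+25=17 >5, r--
l=0 r=4: -8+20=12 >5, r--
l=0 r=3: -8+13=5, found

(-8, 13)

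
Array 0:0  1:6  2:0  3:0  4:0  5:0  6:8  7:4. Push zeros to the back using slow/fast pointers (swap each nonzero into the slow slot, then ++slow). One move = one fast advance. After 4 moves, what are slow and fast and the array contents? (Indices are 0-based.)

(s=0,f=0) a[fast]=0 → fast++
(s=0,f=1) a[fast]=6≠0 swap→a[0]=6 → slow++,fast++
(s=1,f=2) a[fast]=0 → fast++
(s=1,f=3) a[fast]=0 → fast++

slow=1, fast=4, a=[6, 0, 0, 0, 0, 0, 8, 4]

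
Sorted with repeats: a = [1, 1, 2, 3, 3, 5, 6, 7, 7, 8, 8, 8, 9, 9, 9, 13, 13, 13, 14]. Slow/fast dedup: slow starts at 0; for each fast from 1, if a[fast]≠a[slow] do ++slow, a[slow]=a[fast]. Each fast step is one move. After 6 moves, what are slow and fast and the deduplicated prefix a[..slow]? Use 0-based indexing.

slow=4, fast=7, prefix=[1, 2, 3, 5, 6]

(s=0,f=1) a[fast]=1=a[slow] dup → fast++
(s=0,f=2) a[fast]=2≠a[slow]=1 write a[1]=2 → slow++,fast++
(s=1,f=3) a[fast]=3≠a[slow]=2 write a[2]=3 → slow++,fast++
(s=2,f=4) a[fast]=3=a[slow] dup → fast++
(s=2,f=5) a[fast]=5≠a[slow]=3 write a[3]=5 → slow++,fast++
(s=3,f=6) a[fast]=6≠a[slow]=5 write a[4]=6 → slow++,fast++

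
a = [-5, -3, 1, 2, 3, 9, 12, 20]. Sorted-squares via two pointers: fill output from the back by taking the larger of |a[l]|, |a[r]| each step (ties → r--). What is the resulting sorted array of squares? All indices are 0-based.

l=0 r=7: |-5|<=|20| out[7]=400, r--
l=0 r=6: |-5|<=|12| out[6]=144, r--
l=0 r=5: |-5|<=|9| out[5]=81, r--
l=0 r=4: |-5|>|3| out[4]=25, l++
l=1 r=4: |-3|<=|3| out[3]=9, r--
l=1 r=3: |-3|>|2| out[2]=9, l++
l=2 r=3: |1|<=|2| out[1]=4, r--
l=2 r=2: |1|<=|1| out[0]=1, r--

[1, 4, 9, 9, 25, 81, 144, 400]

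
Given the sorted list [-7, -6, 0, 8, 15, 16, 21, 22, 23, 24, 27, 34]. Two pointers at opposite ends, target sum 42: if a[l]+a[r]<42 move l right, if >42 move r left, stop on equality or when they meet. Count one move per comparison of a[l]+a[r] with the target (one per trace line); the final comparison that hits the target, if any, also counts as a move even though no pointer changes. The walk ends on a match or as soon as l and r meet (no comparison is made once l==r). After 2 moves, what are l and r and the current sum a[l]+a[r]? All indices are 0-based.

l=2, r=11, sum=34

[0,11] -7+34=27 <42 → l++
[1,11] -6+34=28 <42 → l++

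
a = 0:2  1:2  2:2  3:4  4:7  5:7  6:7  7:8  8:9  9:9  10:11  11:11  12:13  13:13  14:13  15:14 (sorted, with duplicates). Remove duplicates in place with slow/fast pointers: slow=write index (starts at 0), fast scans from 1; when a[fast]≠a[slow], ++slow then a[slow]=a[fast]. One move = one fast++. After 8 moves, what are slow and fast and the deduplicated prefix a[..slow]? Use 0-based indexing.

slow=0 fast=1: a[fast]=2=a[slow] dup, fast++
slow=0 fast=2: a[fast]=2=a[slow] dup, fast++
slow=0 fast=3: a[fast]=4≠a[slow]=2 write a[1]=4, slow++,fast++
slow=1 fast=4: a[fast]=7≠a[slow]=4 write a[2]=7, slow++,fast++
slow=2 fast=5: a[fast]=7=a[slow] dup, fast++
slow=2 fast=6: a[fast]=7=a[slow] dup, fast++
slow=2 fast=7: a[fast]=8≠a[slow]=7 write a[3]=8, slow++,fast++
slow=3 fast=8: a[fast]=9≠a[slow]=8 write a[4]=9, slow++,fast++

slow=4, fast=9, prefix=[2, 4, 7, 8, 9]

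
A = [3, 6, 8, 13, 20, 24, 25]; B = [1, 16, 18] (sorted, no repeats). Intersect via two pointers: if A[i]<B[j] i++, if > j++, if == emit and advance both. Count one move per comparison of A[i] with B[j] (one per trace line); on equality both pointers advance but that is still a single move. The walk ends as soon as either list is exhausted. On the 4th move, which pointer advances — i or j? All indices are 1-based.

i

i=1 j=1: 3>1, j++
i=1 j=2: 3<16, i++
i=2 j=2: 6<16, i++
i=3 j=2: 8<16, i++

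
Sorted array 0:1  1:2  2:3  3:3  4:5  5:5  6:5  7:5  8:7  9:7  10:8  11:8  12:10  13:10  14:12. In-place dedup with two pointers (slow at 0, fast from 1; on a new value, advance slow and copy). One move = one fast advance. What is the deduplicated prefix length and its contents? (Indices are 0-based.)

length 8; prefix = [1, 2, 3, 5, 7, 8, 10, 12]

(s=0,f=1) a[fast]=2≠a[slow]=1 write a[1]=2 → slow++,fast++
(s=1,f=2) a[fast]=3≠a[slow]=2 write a[2]=3 → slow++,fast++
(s=2,f=3) a[fast]=3=a[slow] dup → fast++
(s=2,f=4) a[fast]=5≠a[slow]=3 write a[3]=5 → slow++,fast++
(s=3,f=5) a[fast]=5=a[slow] dup → fast++
(s=3,f=6) a[fast]=5=a[slow] dup → fast++
(s=3,f=7) a[fast]=5=a[slow] dup → fast++
(s=3,f=8) a[fast]=7≠a[slow]=5 write a[4]=7 → slow++,fast++
(s=4,f=9) a[fast]=7=a[slow] dup → fast++
(s=4,f=10) a[fast]=8≠a[slow]=7 write a[5]=8 → slow++,fast++
(s=5,f=11) a[fast]=8=a[slow] dup → fast++
(s=5,f=12) a[fast]=10≠a[slow]=8 write a[6]=10 → slow++,fast++
(s=6,f=13) a[fast]=10=a[slow] dup → fast++
(s=6,f=14) a[fast]=12≠a[slow]=10 write a[7]=12 → slow++,fast++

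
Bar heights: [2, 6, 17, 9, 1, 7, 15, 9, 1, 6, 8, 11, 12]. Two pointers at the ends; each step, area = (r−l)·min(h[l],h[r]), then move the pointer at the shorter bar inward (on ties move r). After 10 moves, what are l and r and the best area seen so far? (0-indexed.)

l=2, r=4, best area=120

l=0 r=12: min(2,12)*12=24 best=24 *, l++
l=1 r=12: min(6,12)*11=66 best=66 *, l++
l=2 r=12: min(17,12)*10=120 best=120 *, r--
l=2 r=11: min(17,11)*9=99 best=120, r--
l=2 r=10: min(17,8)*8=64 best=120, r--
l=2 r=9: min(17,6)*7=42 best=120, r--
l=2 r=8: min(17,1)*6=6 best=120, r--
l=2 r=7: min(17,9)*5=45 best=120, r--
l=2 r=6: min(17,15)*4=60 best=120, r--
l=2 r=5: min(17,7)*3=21 best=120, r--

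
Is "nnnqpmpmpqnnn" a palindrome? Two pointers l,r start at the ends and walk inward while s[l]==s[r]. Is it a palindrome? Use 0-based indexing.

l=0 r=12: 'n'=='n', l++,r--
l=1 r=11: 'n'=='n', l++,r--
l=2 r=10: 'n'=='n', l++,r--
l=3 r=9: 'q'=='q', l++,r--
l=4 r=8: 'p'=='p', l++,r--
l=5 r=7: 'm'=='m', l++,r--

palindrome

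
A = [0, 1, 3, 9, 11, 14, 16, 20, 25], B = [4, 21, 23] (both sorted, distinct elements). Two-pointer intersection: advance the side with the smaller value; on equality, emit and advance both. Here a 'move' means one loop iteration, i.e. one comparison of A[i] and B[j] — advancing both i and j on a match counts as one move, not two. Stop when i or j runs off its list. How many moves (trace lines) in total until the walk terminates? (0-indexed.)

11 moves

[i=0,j=0] 0<4 → i++
[i=1,j=0] 1<4 → i++
[i=2,j=0] 3<4 → i++
[i=3,j=0] 9>4 → j++
[i=3,j=1] 9<21 → i++
[i=4,j=1] 11<21 → i++
[i=5,j=1] 14<21 → i++
[i=6,j=1] 16<21 → i++
[i=7,j=1] 20<21 → i++
[i=8,j=1] 25>21 → j++
[i=8,j=2] 25>23 → j++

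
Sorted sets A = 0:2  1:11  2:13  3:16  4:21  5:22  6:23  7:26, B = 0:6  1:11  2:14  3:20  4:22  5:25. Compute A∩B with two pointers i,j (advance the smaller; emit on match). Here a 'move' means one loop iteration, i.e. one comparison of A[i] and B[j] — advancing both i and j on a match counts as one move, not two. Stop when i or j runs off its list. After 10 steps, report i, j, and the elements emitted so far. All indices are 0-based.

i=0 j=0: 2<6, i++
i=1 j=0: 11>6, j++
i=1 j=1: 11==11 emit, i++,j++
i=2 j=2: 13<14, i++
i=3 j=2: 16>14, j++
i=3 j=3: 16<20, i++
i=4 j=3: 21>20, j++
i=4 j=4: 21<22, i++
i=5 j=4: 22==22 emit, i++,j++
i=6 j=5: 23<25, i++

i=7, j=5, emitted=[11, 22]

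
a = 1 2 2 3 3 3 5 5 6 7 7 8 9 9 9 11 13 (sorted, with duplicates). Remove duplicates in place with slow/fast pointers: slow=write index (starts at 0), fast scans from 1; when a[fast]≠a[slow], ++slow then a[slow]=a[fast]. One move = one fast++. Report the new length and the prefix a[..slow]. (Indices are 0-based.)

length 10; prefix = [1, 2, 3, 5, 6, 7, 8, 9, 11, 13]

slow=0 fast=1: a[fast]=2≠a[slow]=1 write a[1]=2, slow++,fast++
slow=1 fast=2: a[fast]=2=a[slow] dup, fast++
slow=1 fast=3: a[fast]=3≠a[slow]=2 write a[2]=3, slow++,fast++
slow=2 fast=4: a[fast]=3=a[slow] dup, fast++
slow=2 fast=5: a[fast]=3=a[slow] dup, fast++
slow=2 fast=6: a[fast]=5≠a[slow]=3 write a[3]=5, slow++,fast++
slow=3 fast=7: a[fast]=5=a[slow] dup, fast++
slow=3 fast=8: a[fast]=6≠a[slow]=5 write a[4]=6, slow++,fast++
slow=4 fast=9: a[fast]=7≠a[slow]=6 write a[5]=7, slow++,fast++
slow=5 fast=10: a[fast]=7=a[slow] dup, fast++
slow=5 fast=11: a[fast]=8≠a[slow]=7 write a[6]=8, slow++,fast++
slow=6 fast=12: a[fast]=9≠a[slow]=8 write a[7]=9, slow++,fast++
slow=7 fast=13: a[fast]=9=a[slow] dup, fast++
slow=7 fast=14: a[fast]=9=a[slow] dup, fast++
slow=7 fast=15: a[fast]=11≠a[slow]=9 write a[8]=11, slow++,fast++
slow=8 fast=16: a[fast]=13≠a[slow]=11 write a[9]=13, slow++,fast++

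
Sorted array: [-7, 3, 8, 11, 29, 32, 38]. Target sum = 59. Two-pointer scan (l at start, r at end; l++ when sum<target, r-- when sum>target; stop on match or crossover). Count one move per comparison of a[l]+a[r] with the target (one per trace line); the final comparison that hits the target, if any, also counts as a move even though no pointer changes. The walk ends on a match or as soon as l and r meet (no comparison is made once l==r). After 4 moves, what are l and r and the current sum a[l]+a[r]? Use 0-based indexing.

l=4, r=6, sum=67

l=0 r=6: -7+38=31 <59, l++
l=1 r=6: 3+38=41 <59, l++
l=2 r=6: 8+38=46 <59, l++
l=3 r=6: 11+38=49 <59, l++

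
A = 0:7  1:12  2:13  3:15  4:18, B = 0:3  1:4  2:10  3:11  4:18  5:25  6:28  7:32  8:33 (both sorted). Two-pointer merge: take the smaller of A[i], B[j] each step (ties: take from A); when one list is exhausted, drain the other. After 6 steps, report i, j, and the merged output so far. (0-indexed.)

i=2, j=4, merged so far=[3, 4, 7, 10, 11, 12]

i=0 j=0: A[i]=7>B[j]=3 take 3, j++
i=0 j=1: A[i]=7>B[j]=4 take 4, j++
i=0 j=2: A[i]=7<=B[j]=10 take 7, i++
i=1 j=2: A[i]=12>B[j]=10 take 10, j++
i=1 j=3: A[i]=12>B[j]=11 take 11, j++
i=1 j=4: A[i]=12<=B[j]=18 take 12, i++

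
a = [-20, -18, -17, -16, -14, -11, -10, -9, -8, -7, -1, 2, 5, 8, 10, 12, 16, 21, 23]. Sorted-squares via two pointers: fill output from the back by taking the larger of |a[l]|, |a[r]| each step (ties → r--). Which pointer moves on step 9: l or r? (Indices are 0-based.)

[0,18] |-20|<=|23| out[18]=529 → r--
[0,17] |-20|<=|21| out[17]=441 → r--
[0,16] |-20|>|16| out[16]=400 → l++
[1,16] |-18|>|16| out[15]=324 → l++
[2,16] |-17|>|16| out[14]=289 → l++
[3,16] |-16|<=|16| out[13]=256 → r--
[3,15] |-16|>|12| out[12]=256 → l++
[4,15] |-14|>|12| out[11]=196 → l++
[5,15] |-11|<=|12| out[10]=144 → r--

r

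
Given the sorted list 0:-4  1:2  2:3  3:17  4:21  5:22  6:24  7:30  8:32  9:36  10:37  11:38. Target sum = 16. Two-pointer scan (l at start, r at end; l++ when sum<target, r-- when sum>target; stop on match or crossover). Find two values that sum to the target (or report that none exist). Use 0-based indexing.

l=0 r=11: -4+38=34 >16, r--
l=0 r=10: -4+37=33 >16, r--
l=0 r=9: -4+36=32 >16, r--
l=0 r=8: -4+32=28 >16, r--
l=0 r=7: -4+30=26 >16, r--
l=0 r=6: -4+24=20 >16, r--
l=0 r=5: -4+22=18 >16, r--
l=0 r=4: -4+21=17 >16, r--
l=0 r=3: -4+17=13 <16, l++
l=1 r=3: 2+17=19 >16, r--
l=1 r=2: 2+3=5 <16, l++

no pair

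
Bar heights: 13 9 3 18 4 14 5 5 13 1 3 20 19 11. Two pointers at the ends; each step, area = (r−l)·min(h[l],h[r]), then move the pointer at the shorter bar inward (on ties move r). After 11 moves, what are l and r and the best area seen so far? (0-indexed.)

l=10, r=12, best area=162

[0,13] min(13,11)*13=143 best=143 * → r--
[0,12] min(13,19)*12=156 best=156 * → l++
[1,12] min(9,19)*11=99 best=156 → l++
[2,12] min(3,19)*10=30 best=156 → l++
[3,12] min(18,19)*9=162 best=162 * → l++
[4,12] min(4,19)*8=32 best=162 → l++
[5,12] min(14,19)*7=98 best=162 → l++
[6,12] min(5,19)*6=30 best=162 → l++
[7,12] min(5,19)*5=25 best=162 → l++
[8,12] min(13,19)*4=52 best=162 → l++
[9,12] min(1,19)*3=3 best=162 → l++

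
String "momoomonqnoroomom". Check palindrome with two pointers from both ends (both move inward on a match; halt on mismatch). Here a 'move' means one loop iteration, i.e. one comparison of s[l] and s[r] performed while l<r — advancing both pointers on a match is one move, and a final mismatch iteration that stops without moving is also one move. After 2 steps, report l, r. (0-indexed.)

l=2, r=14

[0,16] 'm'=='m' → l++,r--
[1,15] 'o'=='o' → l++,r--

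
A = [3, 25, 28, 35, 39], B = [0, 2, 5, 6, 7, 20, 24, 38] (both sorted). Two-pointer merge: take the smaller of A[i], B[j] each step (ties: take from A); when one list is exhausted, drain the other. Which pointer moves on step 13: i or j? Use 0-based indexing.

i

i=0 j=0: A[i]=3>B[j]=0 take 0, j++
i=0 j=1: A[i]=3>B[j]=2 take 2, j++
i=0 j=2: A[i]=3<=B[j]=5 take 3, i++
i=1 j=2: A[i]=25>B[j]=5 take 5, j++
i=1 j=3: A[i]=25>B[j]=6 take 6, j++
i=1 j=4: A[i]=25>B[j]=7 take 7, j++
i=1 j=5: A[i]=25>B[j]=20 take 20, j++
i=1 j=6: A[i]=25>B[j]=24 take 24, j++
i=1 j=7: A[i]=25<=B[j]=38 take 25, i++
i=2 j=7: A[i]=28<=B[j]=38 take 28, i++
i=3 j=7: A[i]=35<=B[j]=38 take 35, i++
i=4 j=7: A[i]=39>B[j]=38 take 38, j++
i=4 j=8: B done, take A[i]=39, i++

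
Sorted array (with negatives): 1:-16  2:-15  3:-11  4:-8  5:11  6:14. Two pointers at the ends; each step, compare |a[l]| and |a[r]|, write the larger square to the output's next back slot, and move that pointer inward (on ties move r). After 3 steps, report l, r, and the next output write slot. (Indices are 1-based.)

l=3, r=5, next write slot=3

l=1 r=6: |-16|>|14| out[6]=256, l++
l=2 r=6: |-15|>|14| out[5]=225, l++
l=3 r=6: |-11|<=|14| out[4]=196, r--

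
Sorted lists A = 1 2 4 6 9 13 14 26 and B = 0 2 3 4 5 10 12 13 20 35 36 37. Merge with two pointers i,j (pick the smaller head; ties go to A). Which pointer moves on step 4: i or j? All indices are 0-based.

i=0 j=0: A[i]=1>B[j]=0 take 0, j++
i=0 j=1: A[i]=1<=B[j]=2 take 1, i++
i=1 j=1: A[i]=2<=B[j]=2 take 2, i++
i=2 j=1: A[i]=4>B[j]=2 take 2, j++

j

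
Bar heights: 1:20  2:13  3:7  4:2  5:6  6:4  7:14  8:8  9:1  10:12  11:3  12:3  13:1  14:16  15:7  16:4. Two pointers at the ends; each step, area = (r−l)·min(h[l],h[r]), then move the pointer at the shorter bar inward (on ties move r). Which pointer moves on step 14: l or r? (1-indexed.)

r

[1,16] min(20,4)*15=60 best=60 * → r--
[1,15] min(20,7)*14=98 best=98 * → r--
[1,14] min(20,16)*13=208 best=208 * → r--
[1,13] min(20,1)*12=12 best=208 → r--
[1,12] min(20,3)*11=33 best=208 → r--
[1,11] min(20,3)*10=30 best=208 → r--
[1,10] min(20,12)*9=108 best=208 → r--
[1,9] min(20,1)*8=8 best=208 → r--
[1,8] min(20,8)*7=56 best=208 → r--
[1,7] min(20,14)*6=84 best=208 → r--
[1,6] min(20,4)*5=20 best=208 → r--
[1,5] min(20,6)*4=24 best=208 → r--
[1,4] min(20,2)*3=6 best=208 → r--
[1,3] min(20,7)*2=14 best=208 → r--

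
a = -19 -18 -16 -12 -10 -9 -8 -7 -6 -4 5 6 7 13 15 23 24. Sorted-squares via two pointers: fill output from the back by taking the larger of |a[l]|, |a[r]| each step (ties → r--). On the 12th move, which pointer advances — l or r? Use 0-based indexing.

r

l=0 r=16: |-19|<=|24| out[16]=576, r--
l=0 r=15: |-19|<=|23| out[15]=529, r--
l=0 r=14: |-19|>|15| out[14]=361, l++
l=1 r=14: |-18|>|15| out[13]=324, l++
l=2 r=14: |-16|>|15| out[12]=256, l++
l=3 r=14: |-12|<=|15| out[11]=225, r--
l=3 r=13: |-12|<=|13| out[10]=169, r--
l=3 r=12: |-12|>|7| out[9]=144, l++
l=4 r=12: |-10|>|7| out[8]=100, l++
l=5 r=12: |-9|>|7| out[7]=81, l++
l=6 r=12: |-8|>|7| out[6]=64, l++
l=7 r=12: |-7|<=|7| out[5]=49, r--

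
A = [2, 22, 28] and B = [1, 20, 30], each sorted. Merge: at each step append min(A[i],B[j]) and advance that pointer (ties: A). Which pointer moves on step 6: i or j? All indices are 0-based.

[i=0,j=0] A[i]=2>B[j]=1 take 1 → j++
[i=0,j=1] A[i]=2<=B[j]=20 take 2 → i++
[i=1,j=1] A[i]=22>B[j]=20 take 20 → j++
[i=1,j=2] A[i]=22<=B[j]=30 take 22 → i++
[i=2,j=2] A[i]=28<=B[j]=30 take 28 → i++
[i=3,j=2] A done, take B[j]=30 → j++

j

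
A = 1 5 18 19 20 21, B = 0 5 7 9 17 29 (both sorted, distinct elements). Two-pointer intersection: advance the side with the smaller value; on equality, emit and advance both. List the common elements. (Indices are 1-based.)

intersection = [5]

i=1 j=1: 1>0, j++
i=1 j=2: 1<5, i++
i=2 j=2: 5==5 emit, i++,j++
i=3 j=3: 18>7, j++
i=3 j=4: 18>9, j++
i=3 j=5: 18>17, j++
i=3 j=6: 18<29, i++
i=4 j=6: 19<29, i++
i=5 j=6: 20<29, i++
i=6 j=6: 21<29, i++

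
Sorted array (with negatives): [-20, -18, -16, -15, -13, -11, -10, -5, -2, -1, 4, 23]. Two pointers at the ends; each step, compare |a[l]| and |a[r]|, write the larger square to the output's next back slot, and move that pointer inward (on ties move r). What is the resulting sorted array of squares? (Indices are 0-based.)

[1, 4, 16, 25, 100, 121, 169, 225, 256, 324, 400, 529]

l=0 r=11: |-20|<=|23| out[11]=529, r--
l=0 r=10: |-20|>|4| out[10]=400, l++
l=1 r=10: |-18|>|4| out[9]=324, l++
l=2 r=10: |-16|>|4| out[8]=256, l++
l=3 r=10: |-15|>|4| out[7]=225, l++
l=4 r=10: |-13|>|4| out[6]=169, l++
l=5 r=10: |-11|>|4| out[5]=121, l++
l=6 r=10: |-10|>|4| out[4]=100, l++
l=7 r=10: |-5|>|4| out[3]=25, l++
l=8 r=10: |-2|<=|4| out[2]=16, r--
l=8 r=9: |-2|>|-1| out[1]=4, l++
l=9 r=9: |-1|<=|-1| out[0]=1, r--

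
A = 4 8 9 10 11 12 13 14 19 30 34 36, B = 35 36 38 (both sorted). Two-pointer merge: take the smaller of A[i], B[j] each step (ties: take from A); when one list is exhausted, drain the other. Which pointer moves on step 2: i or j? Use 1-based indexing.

[i=1,j=1] A[i]=4<=B[j]=35 take 4 → i++
[i=2,j=1] A[i]=8<=B[j]=35 take 8 → i++

i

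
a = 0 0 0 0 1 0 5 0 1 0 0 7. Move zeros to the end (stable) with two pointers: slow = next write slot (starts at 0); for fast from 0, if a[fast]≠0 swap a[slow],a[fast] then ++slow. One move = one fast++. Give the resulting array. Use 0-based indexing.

slow=0 fast=0: a[fast]=0, fast++
slow=0 fast=1: a[fast]=0, fast++
slow=0 fast=2: a[fast]=0, fast++
slow=0 fast=3: a[fast]=0, fast++
slow=0 fast=4: a[fast]=1≠0 swap→a[0]=1, slow++,fast++
slow=1 fast=5: a[fast]=0, fast++
slow=1 fast=6: a[fast]=5≠0 swap→a[1]=5, slow++,fast++
slow=2 fast=7: a[fast]=0, fast++
slow=2 fast=8: a[fast]=1≠0 swap→a[2]=1, slow++,fast++
slow=3 fast=9: a[fast]=0, fast++
slow=3 fast=10: a[fast]=0, fast++
slow=3 fast=11: a[fast]=7≠0 swap→a[3]=7, slow++,fast++

[1, 5, 1, 7, 0, 0, 0, 0, 0, 0, 0, 0]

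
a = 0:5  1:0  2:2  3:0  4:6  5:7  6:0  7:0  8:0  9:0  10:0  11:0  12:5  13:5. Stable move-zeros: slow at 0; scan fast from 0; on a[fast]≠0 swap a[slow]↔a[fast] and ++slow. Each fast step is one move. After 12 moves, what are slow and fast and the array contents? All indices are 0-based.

slow=0 fast=0: a[fast]=5≠0 swap→a[0]=5, slow++,fast++
slow=1 fast=1: a[fast]=0, fast++
slow=1 fast=2: a[fast]=2≠0 swap→a[1]=2, slow++,fast++
slow=2 fast=3: a[fast]=0, fast++
slow=2 fast=4: a[fast]=6≠0 swap→a[2]=6, slow++,fast++
slow=3 fast=5: a[fast]=7≠0 swap→a[3]=7, slow++,fast++
slow=4 fast=6: a[fast]=0, fast++
slow=4 fast=7: a[fast]=0, fast++
slow=4 fast=8: a[fast]=0, fast++
slow=4 fast=9: a[fast]=0, fast++
slow=4 fast=10: a[fast]=0, fast++
slow=4 fast=11: a[fast]=0, fast++

slow=4, fast=12, a=[5, 2, 6, 7, 0, 0, 0, 0, 0, 0, 0, 0, 5, 5]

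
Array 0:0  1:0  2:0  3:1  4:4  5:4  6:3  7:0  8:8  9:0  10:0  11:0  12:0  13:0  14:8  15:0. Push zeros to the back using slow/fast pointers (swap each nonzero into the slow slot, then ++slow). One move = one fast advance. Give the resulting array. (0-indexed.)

[1, 4, 4, 3, 8, 8, 0, 0, 0, 0, 0, 0, 0, 0, 0, 0]

(s=0,f=0) a[fast]=0 → fast++
(s=0,f=1) a[fast]=0 → fast++
(s=0,f=2) a[fast]=0 → fast++
(s=0,f=3) a[fast]=1≠0 swap→a[0]=1 → slow++,fast++
(s=1,f=4) a[fast]=4≠0 swap→a[1]=4 → slow++,fast++
(s=2,f=5) a[fast]=4≠0 swap→a[2]=4 → slow++,fast++
(s=3,f=6) a[fast]=3≠0 swap→a[3]=3 → slow++,fast++
(s=4,f=7) a[fast]=0 → fast++
(s=4,f=8) a[fast]=8≠0 swap→a[4]=8 → slow++,fast++
(s=5,f=9) a[fast]=0 → fast++
(s=5,f=10) a[fast]=0 → fast++
(s=5,f=11) a[fast]=0 → fast++
(s=5,f=12) a[fast]=0 → fast++
(s=5,f=13) a[fast]=0 → fast++
(s=5,f=14) a[fast]=8≠0 swap→a[5]=8 → slow++,fast++
(s=6,f=15) a[fast]=0 → fast++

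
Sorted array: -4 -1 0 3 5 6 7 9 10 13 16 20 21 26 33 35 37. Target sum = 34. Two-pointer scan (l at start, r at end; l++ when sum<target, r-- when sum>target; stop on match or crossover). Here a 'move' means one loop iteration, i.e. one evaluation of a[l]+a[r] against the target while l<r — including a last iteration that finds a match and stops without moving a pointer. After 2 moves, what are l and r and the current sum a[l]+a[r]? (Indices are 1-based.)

l=2, r=16, sum=34

[1,17] -4+37=33 <34 → l++
[2,17] -1+37=36 >34 → r--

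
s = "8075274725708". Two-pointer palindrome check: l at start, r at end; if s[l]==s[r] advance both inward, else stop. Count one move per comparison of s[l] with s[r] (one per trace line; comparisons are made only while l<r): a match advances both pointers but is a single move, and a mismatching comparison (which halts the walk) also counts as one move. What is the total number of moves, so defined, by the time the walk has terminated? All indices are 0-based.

[0,12] '8'=='8' → l++,r--
[1,11] '0'=='0' → l++,r--
[2,10] '7'=='7' → l++,r--
[3,9] '5'=='5' → l++,r--
[4,8] '2'=='2' → l++,r--
[5,7] '7'=='7' → l++,r--

6 moves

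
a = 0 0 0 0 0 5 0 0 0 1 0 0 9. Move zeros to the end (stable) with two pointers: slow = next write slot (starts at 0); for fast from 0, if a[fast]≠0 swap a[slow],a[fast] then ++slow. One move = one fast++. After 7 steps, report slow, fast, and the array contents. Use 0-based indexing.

slow=1, fast=7, a=[5, 0, 0, 0, 0, 0, 0, 0, 0, 1, 0, 0, 9]

(s=0,f=0) a[fast]=0 → fast++
(s=0,f=1) a[fast]=0 → fast++
(s=0,f=2) a[fast]=0 → fast++
(s=0,f=3) a[fast]=0 → fast++
(s=0,f=4) a[fast]=0 → fast++
(s=0,f=5) a[fast]=5≠0 swap→a[0]=5 → slow++,fast++
(s=1,f=6) a[fast]=0 → fast++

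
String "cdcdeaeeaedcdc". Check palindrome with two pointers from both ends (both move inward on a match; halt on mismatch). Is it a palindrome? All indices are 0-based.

[0,13] 'c'=='c' → l++,r--
[1,12] 'd'=='d' → l++,r--
[2,11] 'c'=='c' → l++,r--
[3,10] 'd'=='d' → l++,r--
[4,9] 'e'=='e' → l++,r--
[5,8] 'a'=='a' → l++,r--
[6,7] 'e'=='e' → l++,r--

palindrome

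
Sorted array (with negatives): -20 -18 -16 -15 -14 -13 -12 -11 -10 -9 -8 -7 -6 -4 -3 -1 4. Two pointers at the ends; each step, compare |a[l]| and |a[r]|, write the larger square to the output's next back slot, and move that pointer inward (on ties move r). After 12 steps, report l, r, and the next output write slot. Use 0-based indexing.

[0,16] |-20|>|4| out[16]=400 → l++
[1,16] |-18|>|4| out[15]=324 → l++
[2,16] |-16|>|4| out[14]=256 → l++
[3,16] |-15|>|4| out[13]=225 → l++
[4,16] |-14|>|4| out[12]=196 → l++
[5,16] |-13|>|4| out[11]=169 → l++
[6,16] |-12|>|4| out[10]=144 → l++
[7,16] |-11|>|4| out[9]=121 → l++
[8,16] |-10|>|4| out[8]=100 → l++
[9,16] |-9|>|4| out[7]=81 → l++
[10,16] |-8|>|4| out[6]=64 → l++
[11,16] |-7|>|4| out[5]=49 → l++

l=12, r=16, next write slot=4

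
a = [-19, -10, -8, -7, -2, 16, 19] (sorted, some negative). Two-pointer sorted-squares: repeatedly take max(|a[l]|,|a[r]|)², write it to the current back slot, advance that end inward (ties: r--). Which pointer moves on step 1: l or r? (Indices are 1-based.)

r

l=1 r=7: |-19|<=|19| out[7]=361, r--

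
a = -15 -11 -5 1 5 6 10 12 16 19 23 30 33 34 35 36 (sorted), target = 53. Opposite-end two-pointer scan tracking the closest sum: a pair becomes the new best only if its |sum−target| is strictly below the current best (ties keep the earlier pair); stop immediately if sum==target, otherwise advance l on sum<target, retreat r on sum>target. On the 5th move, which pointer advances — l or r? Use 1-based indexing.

[1,16] -15+36=21 d=32 * → l++
[2,16] -11+36=25 d=28 * → l++
[3,16] -5+36=31 d=22 * → l++
[4,16] 1+36=37 d=16 * → l++
[5,16] 5+36=41 d=12 * → l++

l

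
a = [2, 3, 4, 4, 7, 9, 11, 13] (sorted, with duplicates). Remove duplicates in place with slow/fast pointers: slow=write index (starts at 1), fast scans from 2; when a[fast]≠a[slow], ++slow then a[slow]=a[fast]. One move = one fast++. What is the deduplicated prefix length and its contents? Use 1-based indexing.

slow=1 fast=2: a[fast]=3≠a[slow]=2 write a[2]=3, slow++,fast++
slow=2 fast=3: a[fast]=4≠a[slow]=3 write a[3]=4, slow++,fast++
slow=3 fast=4: a[fast]=4=a[slow] dup, fast++
slow=3 fast=5: a[fast]=7≠a[slow]=4 write a[4]=7, slow++,fast++
slow=4 fast=6: a[fast]=9≠a[slow]=7 write a[5]=9, slow++,fast++
slow=5 fast=7: a[fast]=11≠a[slow]=9 write a[6]=11, slow++,fast++
slow=6 fast=8: a[fast]=13≠a[slow]=11 write a[7]=13, slow++,fast++

length 7; prefix = [2, 3, 4, 7, 9, 11, 13]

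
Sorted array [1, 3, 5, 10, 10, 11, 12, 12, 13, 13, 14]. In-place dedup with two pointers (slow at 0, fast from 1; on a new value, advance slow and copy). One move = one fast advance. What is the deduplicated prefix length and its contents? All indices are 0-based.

(s=0,f=1) a[fast]=3≠a[slow]=1 write a[1]=3 → slow++,fast++
(s=1,f=2) a[fast]=5≠a[slow]=3 write a[2]=5 → slow++,fast++
(s=2,f=3) a[fast]=10≠a[slow]=5 write a[3]=10 → slow++,fast++
(s=3,f=4) a[fast]=10=a[slow] dup → fast++
(s=3,f=5) a[fast]=11≠a[slow]=10 write a[4]=11 → slow++,fast++
(s=4,f=6) a[fast]=12≠a[slow]=11 write a[5]=12 → slow++,fast++
(s=5,f=7) a[fast]=12=a[slow] dup → fast++
(s=5,f=8) a[fast]=13≠a[slow]=12 write a[6]=13 → slow++,fast++
(s=6,f=9) a[fast]=13=a[slow] dup → fast++
(s=6,f=10) a[fast]=14≠a[slow]=13 write a[7]=14 → slow++,fast++

length 8; prefix = [1, 3, 5, 10, 11, 12, 13, 14]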